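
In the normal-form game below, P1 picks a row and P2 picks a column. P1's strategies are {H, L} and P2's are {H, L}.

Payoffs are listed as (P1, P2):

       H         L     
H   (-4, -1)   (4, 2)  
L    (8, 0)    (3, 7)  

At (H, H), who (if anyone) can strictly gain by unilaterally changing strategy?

P1 at (H, H) earns -4; deviating to L yields 8 — a strict improvement.
P2 earns -1; deviating to L yields 2 — a strict improvement.
Both P1 and P2 have strictly profitable deviations.

Both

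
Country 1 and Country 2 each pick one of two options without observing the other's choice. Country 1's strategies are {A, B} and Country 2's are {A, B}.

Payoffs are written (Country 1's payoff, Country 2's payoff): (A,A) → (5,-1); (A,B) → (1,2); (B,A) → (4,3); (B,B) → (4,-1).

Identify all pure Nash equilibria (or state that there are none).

(A, A): Country 2 prefers B (2 > -1) — not an equilibrium.
(A, B): Country 1 prefers B (4 > 1) — not an equilibrium.
(B, A): Country 1 prefers A (5 > 4) — not an equilibrium.
(B, B): Country 2 prefers A (3 > -1) — not an equilibrium.

none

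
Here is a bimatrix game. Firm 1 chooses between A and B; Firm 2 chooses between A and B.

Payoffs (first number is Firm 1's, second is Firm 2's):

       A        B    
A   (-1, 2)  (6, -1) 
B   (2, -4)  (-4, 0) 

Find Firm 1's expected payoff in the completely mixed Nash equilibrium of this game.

First find y, the probability Firm 2 plays A, from Firm 1's indifference between A and B: −y + 6(1−y) = 2y − 4(1−y), giving y = 10/13.
Since Firm 1 is indifferent in equilibrium, Firm 1's expected payoff equals the payoff from either row against (10/13, 3/13). Using A: −(10/13) + 6(3/13) = 8/13.

8/13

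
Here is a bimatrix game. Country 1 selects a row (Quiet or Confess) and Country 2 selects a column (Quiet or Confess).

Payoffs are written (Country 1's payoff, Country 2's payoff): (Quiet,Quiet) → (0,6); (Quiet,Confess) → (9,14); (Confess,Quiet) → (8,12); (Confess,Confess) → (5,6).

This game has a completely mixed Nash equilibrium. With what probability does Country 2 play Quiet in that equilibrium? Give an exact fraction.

1/3

Let q be the probability that Country 2 plays Quiet. In a completely mixed equilibrium, Country 1 must be indifferent between Quiet and Confess.
Country 1's expected payoff from Quiet is 9(1−q); from Confess it is 8q + 5(1−q).
Setting these equal: −9q + 9 = 3q + 5, so q = 1/3.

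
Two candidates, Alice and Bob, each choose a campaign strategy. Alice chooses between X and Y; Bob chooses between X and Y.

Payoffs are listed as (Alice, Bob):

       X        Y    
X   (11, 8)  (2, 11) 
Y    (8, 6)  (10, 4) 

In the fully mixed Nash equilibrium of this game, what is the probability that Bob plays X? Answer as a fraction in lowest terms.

Let c be the probability that Bob plays X. In a completely mixed equilibrium, Alice must be indifferent between X and Y.
Alice's expected payoff from X is 11c + 2(1−c); from Y it is 8c + 10(1−c).
Setting these equal: 9c + 2 = −2c + 10, so c = 8/11.

8/11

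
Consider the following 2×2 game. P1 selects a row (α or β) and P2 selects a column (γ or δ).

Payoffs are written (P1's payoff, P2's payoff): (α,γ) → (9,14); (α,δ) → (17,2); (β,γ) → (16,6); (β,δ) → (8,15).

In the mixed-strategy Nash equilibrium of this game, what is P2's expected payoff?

66/7

First find x, the probability P1 plays α, from P2's indifference between γ and δ: 14x + 6(1−x) = 2x + 15(1−x), giving x = 3/7.
Since P2 is indifferent in equilibrium, P2's expected payoff equals the payoff from either column against (3/7, 4/7). Using γ: 14(3/7) + 6(4/7) = 66/7.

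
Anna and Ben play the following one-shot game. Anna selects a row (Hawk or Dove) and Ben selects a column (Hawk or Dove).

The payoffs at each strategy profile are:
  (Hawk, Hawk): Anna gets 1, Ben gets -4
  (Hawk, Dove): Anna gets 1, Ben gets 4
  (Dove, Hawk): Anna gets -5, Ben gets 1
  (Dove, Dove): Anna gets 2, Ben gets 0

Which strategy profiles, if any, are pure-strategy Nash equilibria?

(Hawk, Hawk): Ben prefers Dove (4 > -4) — not an equilibrium.
(Hawk, Dove): Anna prefers Dove (2 > 1) — not an equilibrium.
(Dove, Hawk): Anna prefers Hawk (1 > -5) — not an equilibrium.
(Dove, Dove): Ben prefers Hawk (1 > 0) — not an equilibrium.

none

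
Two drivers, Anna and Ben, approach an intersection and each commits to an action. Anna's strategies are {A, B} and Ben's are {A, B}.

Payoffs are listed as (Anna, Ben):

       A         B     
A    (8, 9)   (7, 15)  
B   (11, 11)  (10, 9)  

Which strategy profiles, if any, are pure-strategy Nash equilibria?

(A, A): Anna prefers B (11 > 8); Ben prefers B (15 > 9) — not an equilibrium.
(A, B): Anna prefers B (10 > 7) — not an equilibrium.
(B, A): Anna gets 11 ≥ 8 from A, and Ben gets 11 ≥ 9 from B — Nash equilibrium.
(B, B): Ben prefers A (11 > 9) — not an equilibrium.

(B, A)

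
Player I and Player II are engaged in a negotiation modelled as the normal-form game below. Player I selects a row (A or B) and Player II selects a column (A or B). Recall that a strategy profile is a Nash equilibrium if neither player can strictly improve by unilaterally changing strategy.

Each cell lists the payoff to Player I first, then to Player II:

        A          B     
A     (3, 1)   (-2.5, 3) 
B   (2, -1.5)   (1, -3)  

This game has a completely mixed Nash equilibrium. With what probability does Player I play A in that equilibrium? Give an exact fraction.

3/7

Let r be the probability that Player I plays A. In a completely mixed equilibrium, Player II must be indifferent between A and B.
Player II's expected payoff from A is r − 1.5(1−r); from B it is 3r − 3(1−r).
Setting these equal: 2.5r − 1.5 = 6r − 3, so r = 3/7.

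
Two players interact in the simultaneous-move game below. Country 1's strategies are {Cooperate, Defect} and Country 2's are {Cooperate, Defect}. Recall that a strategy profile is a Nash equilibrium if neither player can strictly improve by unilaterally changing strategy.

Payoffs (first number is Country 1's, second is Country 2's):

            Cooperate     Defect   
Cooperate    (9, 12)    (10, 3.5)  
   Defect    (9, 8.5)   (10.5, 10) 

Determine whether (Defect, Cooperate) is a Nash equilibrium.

No

At (Defect, Cooperate), Country 1 earns 9; switching to Cooperate would give 9, so Country 1 has no profitable deviation.
Country 2 earns 8.5; switching to Defect would give 10, so Country 2 would deviate.
Since at least one player can profitably deviate, this is not a Nash equilibrium.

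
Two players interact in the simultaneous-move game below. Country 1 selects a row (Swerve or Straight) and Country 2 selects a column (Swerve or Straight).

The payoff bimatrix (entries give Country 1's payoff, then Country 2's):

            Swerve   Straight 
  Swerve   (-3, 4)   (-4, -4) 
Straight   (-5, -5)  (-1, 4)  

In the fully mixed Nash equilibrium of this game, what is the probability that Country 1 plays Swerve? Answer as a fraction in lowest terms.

Let x be the probability that Country 1 plays Swerve. In a completely mixed equilibrium, Country 2 must be indifferent between Swerve and Straight.
Country 2's expected payoff from Swerve is 4x − 5(1−x); from Straight it is −4x + 4(1−x).
Setting these equal: 9x − 5 = −8x + 4, so x = 9/17.

9/17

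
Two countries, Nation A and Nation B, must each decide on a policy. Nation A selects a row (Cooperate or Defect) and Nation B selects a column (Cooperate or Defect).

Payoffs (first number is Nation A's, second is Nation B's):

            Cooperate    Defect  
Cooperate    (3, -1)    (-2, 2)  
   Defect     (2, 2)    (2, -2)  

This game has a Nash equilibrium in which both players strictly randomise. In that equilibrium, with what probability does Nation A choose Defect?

3/7

Let r be the probability that Nation A plays Cooperate. In a completely mixed equilibrium, Nation B must be indifferent between Cooperate and Defect.
Nation B's expected payoff from Cooperate is −r + 2(1−r); from Defect it is 2r − 2(1−r).
Setting these equal: −3r + 2 = 4r − 2, so r = 4/7.
Therefore Nation A plays Defect with probability 1 − 4/7 = 3/7.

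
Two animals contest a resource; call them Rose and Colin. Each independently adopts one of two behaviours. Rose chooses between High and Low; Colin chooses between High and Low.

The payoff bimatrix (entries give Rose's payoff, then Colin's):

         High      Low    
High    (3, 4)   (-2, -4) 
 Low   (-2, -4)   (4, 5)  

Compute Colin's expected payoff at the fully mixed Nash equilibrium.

4/17

First find x, the probability Rose plays High, from Colin's indifference between High and Low: 4x − 4(1−x) = −4x + 5(1−x), giving x = 9/17.
Since Colin is indifferent in equilibrium, Colin's expected payoff equals the payoff from either column against (9/17, 8/17). Using High: 4(9/17) − 4(8/17) = 4/17.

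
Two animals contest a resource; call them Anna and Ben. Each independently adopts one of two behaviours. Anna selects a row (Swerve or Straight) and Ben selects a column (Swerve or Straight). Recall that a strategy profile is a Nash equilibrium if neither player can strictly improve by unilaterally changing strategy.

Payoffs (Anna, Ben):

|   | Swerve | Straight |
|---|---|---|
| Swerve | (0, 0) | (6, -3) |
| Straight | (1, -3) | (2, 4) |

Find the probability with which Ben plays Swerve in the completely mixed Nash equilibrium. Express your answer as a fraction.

Let y be the probability that Ben plays Swerve. In a completely mixed equilibrium, Anna must be indifferent between Swerve and Straight.
Anna's expected payoff from Swerve is 6(1−y); from Straight it is y + 2(1−y).
Setting these equal: −6y + 6 = −y + 2, so y = 4/5.

4/5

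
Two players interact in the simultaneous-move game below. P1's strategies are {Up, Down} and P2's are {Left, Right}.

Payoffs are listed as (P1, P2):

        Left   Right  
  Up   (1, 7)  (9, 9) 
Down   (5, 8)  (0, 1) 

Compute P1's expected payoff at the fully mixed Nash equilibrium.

First find q, the probability P2 plays Left, from P1's indifference between Up and Down: q + 9(1−q) = 5q, giving q = 9/13.
Since P1 is indifferent in equilibrium, P1's expected payoff equals the payoff from either row against (9/13, 4/13). Using Up: (9/13) + 9(4/13) = 45/13.

45/13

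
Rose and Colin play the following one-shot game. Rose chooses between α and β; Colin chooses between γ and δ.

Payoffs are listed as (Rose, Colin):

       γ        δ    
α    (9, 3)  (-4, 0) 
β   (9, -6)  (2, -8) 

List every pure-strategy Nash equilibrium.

(α, γ): Rose gets 9 ≥ 9 from β, and Colin gets 3 ≥ 0 from δ — Nash equilibrium.
(α, δ): Rose prefers β (2 > -4); Colin prefers γ (3 > 0) — not an equilibrium.
(β, γ): Rose gets 9 ≥ 9 from α, and Colin gets -6 ≥ -8 from δ — Nash equilibrium.
(β, δ): Colin prefers γ (-6 > -8) — not an equilibrium.

(α, γ) and (β, γ)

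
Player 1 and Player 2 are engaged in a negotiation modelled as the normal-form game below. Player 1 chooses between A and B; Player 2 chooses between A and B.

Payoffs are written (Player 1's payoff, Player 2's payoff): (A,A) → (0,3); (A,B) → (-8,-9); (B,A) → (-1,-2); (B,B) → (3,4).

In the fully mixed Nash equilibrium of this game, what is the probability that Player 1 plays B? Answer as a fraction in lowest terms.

2/3

Let r be the probability that Player 1 plays A. In a completely mixed equilibrium, Player 2 must be indifferent between A and B.
Player 2's expected payoff from A is 3r − 2(1−r); from B it is −9r + 4(1−r).
Setting these equal: 5r − 2 = −13r + 4, so r = 1/3.
Therefore Player 1 plays B with probability 1 − 1/3 = 2/3.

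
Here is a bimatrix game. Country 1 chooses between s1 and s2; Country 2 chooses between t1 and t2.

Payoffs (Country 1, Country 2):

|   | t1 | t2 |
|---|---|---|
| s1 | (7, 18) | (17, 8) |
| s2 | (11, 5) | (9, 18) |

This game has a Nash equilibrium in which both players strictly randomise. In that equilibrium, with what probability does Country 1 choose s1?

13/23

Let r be the probability that Country 1 plays s1. In a completely mixed equilibrium, Country 2 must be indifferent between t1 and t2.
Country 2's expected payoff from t1 is 18r + 5(1−r); from t2 it is 8r + 18(1−r).
Setting these equal: 13r + 5 = −10r + 18, so r = 13/23.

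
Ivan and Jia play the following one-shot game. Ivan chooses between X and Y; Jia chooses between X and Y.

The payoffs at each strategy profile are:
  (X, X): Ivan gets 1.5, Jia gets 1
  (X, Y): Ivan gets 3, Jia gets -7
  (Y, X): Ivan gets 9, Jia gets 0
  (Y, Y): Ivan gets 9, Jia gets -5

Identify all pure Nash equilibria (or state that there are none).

(X, X): Ivan prefers Y (9 > 1.5) — not an equilibrium.
(X, Y): Ivan prefers Y (9 > 3); Jia prefers X (1 > -7) — not an equilibrium.
(Y, X): Ivan gets 9 ≥ 1.5 from X, and Jia gets 0 ≥ -5 from Y — Nash equilibrium.
(Y, Y): Jia prefers X (0 > -5) — not an equilibrium.

(Y, X)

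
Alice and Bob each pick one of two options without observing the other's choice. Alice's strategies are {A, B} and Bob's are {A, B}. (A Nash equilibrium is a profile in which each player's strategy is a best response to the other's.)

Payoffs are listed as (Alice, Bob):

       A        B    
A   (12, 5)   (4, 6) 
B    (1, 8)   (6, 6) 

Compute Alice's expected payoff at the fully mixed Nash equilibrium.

68/13

First find q, the probability Bob plays A, from Alice's indifference between A and B: 12q + 4(1−q) = q + 6(1−q), giving q = 2/13.
Since Alice is indifferent in equilibrium, Alice's expected payoff equals the payoff from either row against (2/13, 11/13). Using A: 12(2/13) + 4(11/13) = 68/13.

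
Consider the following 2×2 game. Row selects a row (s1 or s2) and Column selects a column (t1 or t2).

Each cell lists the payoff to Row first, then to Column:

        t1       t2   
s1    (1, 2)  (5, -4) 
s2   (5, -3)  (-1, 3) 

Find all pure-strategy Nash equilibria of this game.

(s1, t1): Row prefers s2 (5 > 1) — not an equilibrium.
(s1, t2): Column prefers t1 (2 > -4) — not an equilibrium.
(s2, t1): Column prefers t2 (3 > -3) — not an equilibrium.
(s2, t2): Row prefers s1 (5 > -1) — not an equilibrium.

none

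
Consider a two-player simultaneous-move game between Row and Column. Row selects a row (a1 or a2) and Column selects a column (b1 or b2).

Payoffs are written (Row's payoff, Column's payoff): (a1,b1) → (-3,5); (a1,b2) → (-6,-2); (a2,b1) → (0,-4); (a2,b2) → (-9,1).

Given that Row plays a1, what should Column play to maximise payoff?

b1

Against a1, Column earns 5 from b1 and -2 from b2.
So b1 is the best response.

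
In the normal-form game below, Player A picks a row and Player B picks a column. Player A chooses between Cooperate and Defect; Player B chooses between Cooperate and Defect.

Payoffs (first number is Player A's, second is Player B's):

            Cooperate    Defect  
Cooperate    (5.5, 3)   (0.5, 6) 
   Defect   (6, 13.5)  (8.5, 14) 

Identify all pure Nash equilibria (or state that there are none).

(Defect, Defect)

(Cooperate, Cooperate): Player A prefers Defect (6 > 5.5); Player B prefers Defect (6 > 3) — not an equilibrium.
(Cooperate, Defect): Player A prefers Defect (8.5 > 0.5) — not an equilibrium.
(Defect, Cooperate): Player B prefers Defect (14 > 13.5) — not an equilibrium.
(Defect, Defect): Player A gets 8.5 ≥ 0.5 from Cooperate, and Player B gets 14 ≥ 13.5 from Cooperate — Nash equilibrium.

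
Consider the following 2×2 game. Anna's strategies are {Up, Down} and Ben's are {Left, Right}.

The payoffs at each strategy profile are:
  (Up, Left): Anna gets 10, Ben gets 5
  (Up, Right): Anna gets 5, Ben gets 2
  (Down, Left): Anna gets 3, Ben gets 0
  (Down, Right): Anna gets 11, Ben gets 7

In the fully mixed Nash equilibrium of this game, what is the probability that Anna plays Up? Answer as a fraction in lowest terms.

7/10

Let x be the probability that Anna plays Up. In a completely mixed equilibrium, Ben must be indifferent between Left and Right.
Ben's expected payoff from Left is 5x; from Right it is 2x + 7(1−x).
Setting these equal: 5x = −5x + 7, so x = 7/10.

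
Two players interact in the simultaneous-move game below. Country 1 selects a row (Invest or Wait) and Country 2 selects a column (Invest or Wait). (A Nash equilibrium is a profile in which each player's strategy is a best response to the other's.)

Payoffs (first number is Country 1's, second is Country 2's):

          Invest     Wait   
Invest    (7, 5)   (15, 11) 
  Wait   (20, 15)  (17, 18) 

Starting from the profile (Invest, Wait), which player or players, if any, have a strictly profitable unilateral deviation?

Country 1 at (Invest, Wait) earns 15; deviating to Wait yields 17 — a strict improvement.
Country 2 earns 11; deviating to Invest yields 5 — not better.
Only Country 1 has a strictly profitable deviation.

Country 1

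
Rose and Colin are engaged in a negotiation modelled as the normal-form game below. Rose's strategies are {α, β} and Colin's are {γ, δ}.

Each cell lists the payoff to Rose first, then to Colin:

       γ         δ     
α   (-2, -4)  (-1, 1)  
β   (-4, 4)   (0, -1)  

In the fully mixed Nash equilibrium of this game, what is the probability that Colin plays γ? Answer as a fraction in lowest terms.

1/3

Let c be the probability that Colin plays γ. In a completely mixed equilibrium, Rose must be indifferent between α and β.
Rose's expected payoff from α is −2c − (1−c); from β it is −4c.
Setting these equal: −c − 1 = −4c, so c = 1/3.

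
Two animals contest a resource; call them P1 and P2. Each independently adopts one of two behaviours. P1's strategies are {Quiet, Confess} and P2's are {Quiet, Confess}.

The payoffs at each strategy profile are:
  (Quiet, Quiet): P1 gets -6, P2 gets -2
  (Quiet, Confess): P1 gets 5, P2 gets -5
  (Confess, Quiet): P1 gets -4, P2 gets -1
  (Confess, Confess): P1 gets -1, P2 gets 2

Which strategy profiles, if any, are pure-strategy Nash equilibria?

(Quiet, Quiet): P1 prefers Confess (-4 > -6) — not an equilibrium.
(Quiet, Confess): P2 prefers Quiet (-2 > -5) — not an equilibrium.
(Confess, Quiet): P2 prefers Confess (2 > -1) — not an equilibrium.
(Confess, Confess): P1 prefers Quiet (5 > -1) — not an equilibrium.

none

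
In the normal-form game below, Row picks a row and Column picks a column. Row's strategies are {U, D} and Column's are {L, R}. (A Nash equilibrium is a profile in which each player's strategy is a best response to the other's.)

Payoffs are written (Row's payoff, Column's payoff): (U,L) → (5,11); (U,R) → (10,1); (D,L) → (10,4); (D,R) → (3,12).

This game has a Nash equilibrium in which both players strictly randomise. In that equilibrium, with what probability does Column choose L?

Let c be the probability that Column plays L. In a completely mixed equilibrium, Row must be indifferent between U and D.
Row's expected payoff from U is 5c + 10(1−c); from D it is 10c + 3(1−c).
Setting these equal: −5c + 10 = 7c + 3, so c = 7/12.

7/12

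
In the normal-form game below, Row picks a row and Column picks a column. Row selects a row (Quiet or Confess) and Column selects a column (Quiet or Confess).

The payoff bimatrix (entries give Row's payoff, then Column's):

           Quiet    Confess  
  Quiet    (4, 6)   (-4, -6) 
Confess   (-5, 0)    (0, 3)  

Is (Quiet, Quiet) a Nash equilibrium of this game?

At (Quiet, Quiet), Row earns 4; switching to Confess would give -5, so Row has no profitable deviation.
Column earns 6; switching to Confess would give -6, so Column has no profitable deviation.
Neither player can gain by a unilateral deviation, so this profile is a Nash equilibrium.

Yes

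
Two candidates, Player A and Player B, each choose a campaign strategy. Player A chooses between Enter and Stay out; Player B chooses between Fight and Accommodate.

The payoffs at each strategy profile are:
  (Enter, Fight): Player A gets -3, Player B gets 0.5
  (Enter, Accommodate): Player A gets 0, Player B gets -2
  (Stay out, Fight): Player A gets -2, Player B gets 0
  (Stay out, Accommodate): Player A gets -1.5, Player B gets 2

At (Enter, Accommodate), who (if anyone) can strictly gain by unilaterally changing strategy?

Player B

Player A at (Enter, Accommodate) earns 0; deviating to Stay out yields -1.5 — not better.
Player B earns -2; deviating to Fight yields 0.5 — a strict improvement.
Only Player B has a strictly profitable deviation.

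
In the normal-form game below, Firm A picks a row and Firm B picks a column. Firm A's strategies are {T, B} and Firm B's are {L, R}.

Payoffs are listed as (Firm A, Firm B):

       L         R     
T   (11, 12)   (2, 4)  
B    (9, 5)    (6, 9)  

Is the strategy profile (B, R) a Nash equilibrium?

Yes

At (B, R), Firm A earns 6; switching to T would give 2, so Firm A has no profitable deviation.
Firm B earns 9; switching to L would give 5, so Firm B has no profitable deviation.
Neither player can gain by a unilateral deviation, so this profile is a Nash equilibrium.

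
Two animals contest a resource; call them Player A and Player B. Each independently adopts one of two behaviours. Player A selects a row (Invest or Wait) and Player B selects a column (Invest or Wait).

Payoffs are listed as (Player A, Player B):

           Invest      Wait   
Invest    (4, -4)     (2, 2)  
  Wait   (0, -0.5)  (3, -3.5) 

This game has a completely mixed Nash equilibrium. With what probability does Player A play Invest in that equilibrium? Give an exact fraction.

Let x be the probability that Player A plays Invest. In a completely mixed equilibrium, Player B must be indifferent between Invest and Wait.
Player B's expected payoff from Invest is −4x − 0.5(1−x); from Wait it is 2x − 3.5(1−x).
Setting these equal: −3.5x − 0.5 = 5.5x − 3.5, so x = 1/3.

1/3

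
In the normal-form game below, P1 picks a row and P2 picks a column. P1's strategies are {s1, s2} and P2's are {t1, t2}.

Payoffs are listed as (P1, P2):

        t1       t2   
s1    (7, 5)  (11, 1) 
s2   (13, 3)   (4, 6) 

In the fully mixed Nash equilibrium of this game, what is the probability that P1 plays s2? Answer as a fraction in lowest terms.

4/7

Let p be the probability that P1 plays s1. In a completely mixed equilibrium, P2 must be indifferent between t1 and t2.
P2's expected payoff from t1 is 5p + 3(1−p); from t2 it is p + 6(1−p).
Setting these equal: 2p + 3 = −5p + 6, so p = 3/7.
Therefore P1 plays s2 with probability 1 − 3/7 = 4/7.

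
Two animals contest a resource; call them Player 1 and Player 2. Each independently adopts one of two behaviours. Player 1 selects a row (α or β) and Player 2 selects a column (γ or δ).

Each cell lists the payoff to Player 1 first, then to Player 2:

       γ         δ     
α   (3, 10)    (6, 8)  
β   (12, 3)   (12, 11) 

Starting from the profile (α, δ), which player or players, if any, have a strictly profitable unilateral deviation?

Player 1 at (α, δ) earns 6; deviating to β yields 12 — a strict improvement.
Player 2 earns 8; deviating to γ yields 10 — a strict improvement.
Both Player 1 and Player 2 have strictly profitable deviations.

Both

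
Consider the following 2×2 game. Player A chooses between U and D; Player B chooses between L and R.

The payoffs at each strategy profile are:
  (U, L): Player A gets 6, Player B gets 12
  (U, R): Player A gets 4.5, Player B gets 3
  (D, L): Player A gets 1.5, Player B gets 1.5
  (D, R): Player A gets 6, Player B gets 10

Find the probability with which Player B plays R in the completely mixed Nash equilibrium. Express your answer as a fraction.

Let y be the probability that Player B plays L. In a completely mixed equilibrium, Player A must be indifferent between U and D.
Player A's expected payoff from U is 6y + 4.5(1−y); from D it is 1.5y + 6(1−y).
Setting these equal: 1.5y + 4.5 = −4.5y + 6, so y = 1/4.
Therefore Player B plays R with probability 1 − 1/4 = 3/4.

3/4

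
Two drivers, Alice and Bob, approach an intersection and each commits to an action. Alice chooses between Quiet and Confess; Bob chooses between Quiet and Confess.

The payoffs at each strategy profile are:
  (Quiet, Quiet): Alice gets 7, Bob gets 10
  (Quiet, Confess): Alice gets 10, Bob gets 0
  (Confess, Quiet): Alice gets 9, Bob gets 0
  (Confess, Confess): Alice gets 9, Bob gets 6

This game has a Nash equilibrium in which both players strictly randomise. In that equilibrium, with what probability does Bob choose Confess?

Let q be the probability that Bob plays Quiet. In a completely mixed equilibrium, Alice must be indifferent between Quiet and Confess.
Alice's expected payoff from Quiet is 7q + 10(1−q); from Confess it is 9q + 9(1−q).
Setting these equal: −3q + 10 = 9, so q = 1/3.
Therefore Bob plays Confess with probability 1 − 1/3 = 2/3.

2/3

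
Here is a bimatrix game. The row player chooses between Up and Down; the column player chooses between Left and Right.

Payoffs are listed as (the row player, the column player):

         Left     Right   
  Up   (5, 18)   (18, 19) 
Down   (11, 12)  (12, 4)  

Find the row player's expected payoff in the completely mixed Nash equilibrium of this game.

First find y, the probability the column player plays Left, from the row player's indifference between Up and Down: 5y + 18(1−y) = 11y + 12(1−y), giving y = 1/2.
Since the row player is indifferent in equilibrium, the row player's expected payoff equals the payoff from either row against (1/2, 1/2). Using Up: 5(1/2) + 18(1/2) = 23/2.

23/2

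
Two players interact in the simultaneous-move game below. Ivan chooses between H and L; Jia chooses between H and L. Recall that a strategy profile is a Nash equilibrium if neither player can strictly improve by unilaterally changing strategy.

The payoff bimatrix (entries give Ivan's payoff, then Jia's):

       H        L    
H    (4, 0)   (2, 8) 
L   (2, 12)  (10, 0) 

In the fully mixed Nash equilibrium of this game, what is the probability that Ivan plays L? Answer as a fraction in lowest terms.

2/5

Let p be the probability that Ivan plays H. In a completely mixed equilibrium, Jia must be indifferent between H and L.
Jia's expected payoff from H is 12(1−p); from L it is 8p.
Setting these equal: −12p + 12 = 8p, so p = 3/5.
Therefore Ivan plays L with probability 1 − 3/5 = 2/5.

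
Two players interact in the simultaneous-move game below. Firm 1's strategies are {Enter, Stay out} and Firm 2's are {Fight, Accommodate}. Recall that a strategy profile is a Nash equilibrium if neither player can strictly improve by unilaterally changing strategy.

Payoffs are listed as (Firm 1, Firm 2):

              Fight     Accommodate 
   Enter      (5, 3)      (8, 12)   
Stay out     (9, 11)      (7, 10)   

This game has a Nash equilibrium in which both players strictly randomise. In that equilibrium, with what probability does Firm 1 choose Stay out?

9/10

Let r be the probability that Firm 1 plays Enter. In a completely mixed equilibrium, Firm 2 must be indifferent between Fight and Accommodate.
Firm 2's expected payoff from Fight is 3r + 11(1−r); from Accommodate it is 12r + 10(1−r).
Setting these equal: −8r + 11 = 2r + 10, so r = 1/10.
Therefore Firm 1 plays Stay out with probability 1 − 1/10 = 9/10.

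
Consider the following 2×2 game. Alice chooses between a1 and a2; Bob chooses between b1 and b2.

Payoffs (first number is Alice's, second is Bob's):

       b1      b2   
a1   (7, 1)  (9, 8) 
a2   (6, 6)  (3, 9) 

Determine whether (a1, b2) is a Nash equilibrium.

Yes

At (a1, b2), Alice earns 9; switching to a2 would give 3, so Alice has no profitable deviation.
Bob earns 8; switching to b1 would give 1, so Bob has no profitable deviation.
Neither player can gain by a unilateral deviation, so this profile is a Nash equilibrium.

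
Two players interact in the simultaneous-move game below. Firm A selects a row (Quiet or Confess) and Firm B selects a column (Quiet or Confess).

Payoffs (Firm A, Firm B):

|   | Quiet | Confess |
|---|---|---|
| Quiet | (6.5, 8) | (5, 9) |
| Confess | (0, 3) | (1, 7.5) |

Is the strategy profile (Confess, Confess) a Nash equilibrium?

At (Confess, Confess), Firm A earns 1; switching to Quiet would give 5, so Firm A would deviate.
Firm B earns 7.5; switching to Quiet would give 3, so Firm B has no profitable deviation.
Since at least one player can profitably deviate, this is not a Nash equilibrium.

No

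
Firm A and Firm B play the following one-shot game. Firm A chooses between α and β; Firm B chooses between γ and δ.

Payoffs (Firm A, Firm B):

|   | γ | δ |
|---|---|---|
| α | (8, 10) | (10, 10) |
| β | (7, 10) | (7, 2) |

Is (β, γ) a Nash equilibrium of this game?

At (β, γ), Firm A earns 7; switching to α would give 8, so Firm A would deviate.
Firm B earns 10; switching to δ would give 2, so Firm B has no profitable deviation.
Since at least one player can profitably deviate, this is not a Nash equilibrium.

No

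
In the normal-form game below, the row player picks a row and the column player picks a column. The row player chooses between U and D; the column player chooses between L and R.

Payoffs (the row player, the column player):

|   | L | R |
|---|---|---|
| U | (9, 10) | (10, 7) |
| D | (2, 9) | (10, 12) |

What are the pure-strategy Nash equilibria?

(U, L): the row player gets 9 ≥ 2 from D, and the column player gets 10 ≥ 7 from R — Nash equilibrium.
(U, R): the column player prefers L (10 > 7) — not an equilibrium.
(D, L): the row player prefers U (9 > 2); the column player prefers R (12 > 9) — not an equilibrium.
(D, R): the row player gets 10 ≥ 10 from U, and the column player gets 12 ≥ 9 from L — Nash equilibrium.

(U, L) and (D, R)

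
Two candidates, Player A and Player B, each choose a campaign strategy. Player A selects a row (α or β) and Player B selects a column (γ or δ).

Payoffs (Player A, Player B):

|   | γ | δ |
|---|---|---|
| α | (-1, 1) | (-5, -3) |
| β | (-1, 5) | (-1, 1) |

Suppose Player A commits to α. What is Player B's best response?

Against α, Player B earns 1 from γ and -3 from δ.
So γ is the best response.

γ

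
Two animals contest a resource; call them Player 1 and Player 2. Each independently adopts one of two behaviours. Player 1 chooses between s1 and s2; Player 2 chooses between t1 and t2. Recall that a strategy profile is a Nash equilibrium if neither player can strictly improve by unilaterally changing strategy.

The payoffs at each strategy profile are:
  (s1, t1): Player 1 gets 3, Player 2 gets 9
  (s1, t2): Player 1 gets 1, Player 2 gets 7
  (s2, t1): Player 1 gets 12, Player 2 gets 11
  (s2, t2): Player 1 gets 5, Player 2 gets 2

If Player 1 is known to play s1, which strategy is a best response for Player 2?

t1

Against s1, Player 2 earns 9 from t1 and 7 from t2.
So t1 is the best response.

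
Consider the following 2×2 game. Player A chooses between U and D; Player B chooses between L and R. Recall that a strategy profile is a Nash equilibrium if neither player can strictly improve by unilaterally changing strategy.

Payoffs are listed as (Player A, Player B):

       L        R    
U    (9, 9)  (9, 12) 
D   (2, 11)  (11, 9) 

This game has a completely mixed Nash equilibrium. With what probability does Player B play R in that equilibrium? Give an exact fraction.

7/9

Let c be the probability that Player B plays L. In a completely mixed equilibrium, Player A must be indifferent between U and D.
Player A's expected payoff from U is 9c + 9(1−c); from D it is 2c + 11(1−c).
Setting these equal: 9 = −9c + 11, so c = 2/9.
Therefore Player B plays R with probability 1 − 2/9 = 7/9.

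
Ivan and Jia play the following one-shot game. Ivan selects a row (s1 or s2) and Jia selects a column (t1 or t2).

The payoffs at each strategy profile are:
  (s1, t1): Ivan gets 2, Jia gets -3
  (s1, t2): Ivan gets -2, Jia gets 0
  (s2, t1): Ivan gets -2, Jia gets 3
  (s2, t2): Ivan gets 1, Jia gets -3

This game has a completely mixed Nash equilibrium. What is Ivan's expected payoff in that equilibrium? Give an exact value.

First find q, the probability Jia plays t1, from Ivan's indifference between s1 and s2: 2q − 2(1−q) = −2q + (1−q), giving q = 3/7.
Since Ivan is indifferent in equilibrium, Ivan's expected payoff equals the payoff from either row against (3/7, 4/7). Using s1: 2(3/7) − 2(4/7) = -2/7.

-2/7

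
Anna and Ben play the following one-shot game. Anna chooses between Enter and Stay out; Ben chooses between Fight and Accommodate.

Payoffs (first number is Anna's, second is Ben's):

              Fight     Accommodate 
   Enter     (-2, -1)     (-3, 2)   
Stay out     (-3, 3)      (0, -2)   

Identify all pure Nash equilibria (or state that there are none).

(Enter, Fight): Ben prefers Accommodate (2 > -1) — not an equilibrium.
(Enter, Accommodate): Anna prefers Stay out (0 > -3) — not an equilibrium.
(Stay out, Fight): Anna prefers Enter (-2 > -3) — not an equilibrium.
(Stay out, Accommodate): Ben prefers Fight (3 > -2) — not an equilibrium.

none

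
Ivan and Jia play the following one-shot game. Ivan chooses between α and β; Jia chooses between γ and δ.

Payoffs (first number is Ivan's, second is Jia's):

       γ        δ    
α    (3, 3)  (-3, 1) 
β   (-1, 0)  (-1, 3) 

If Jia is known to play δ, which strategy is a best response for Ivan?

β

Against δ, Ivan earns -3 from α and -1 from β.
So β is the best response.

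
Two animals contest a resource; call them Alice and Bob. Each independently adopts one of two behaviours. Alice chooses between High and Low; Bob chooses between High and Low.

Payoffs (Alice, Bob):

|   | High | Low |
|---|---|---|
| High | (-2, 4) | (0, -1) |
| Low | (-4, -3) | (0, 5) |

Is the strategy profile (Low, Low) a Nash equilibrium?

At (Low, Low), Alice earns 0; switching to High would give 0, so Alice has no profitable deviation.
Bob earns 5; switching to High would give -3, so Bob has no profitable deviation.
Neither player can gain by a unilateral deviation, so this profile is a Nash equilibrium.

Yes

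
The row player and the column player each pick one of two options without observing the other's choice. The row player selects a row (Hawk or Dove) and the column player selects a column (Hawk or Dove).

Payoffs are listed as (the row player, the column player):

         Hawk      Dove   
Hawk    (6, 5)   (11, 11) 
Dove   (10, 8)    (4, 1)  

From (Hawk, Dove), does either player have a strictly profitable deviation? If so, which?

Neither

The row player at (Hawk, Dove) earns 11; deviating to Dove yields 4 — not better.
The column player earns 11; deviating to Hawk yields 5 — not better.
Neither player can strictly improve; the profile is a Nash equilibrium.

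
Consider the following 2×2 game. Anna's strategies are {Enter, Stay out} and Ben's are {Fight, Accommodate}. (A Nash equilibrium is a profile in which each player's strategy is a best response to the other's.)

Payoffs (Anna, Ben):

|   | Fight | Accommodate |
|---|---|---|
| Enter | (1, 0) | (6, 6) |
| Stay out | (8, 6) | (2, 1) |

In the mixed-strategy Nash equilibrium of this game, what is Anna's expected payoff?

46/11

First find q, the probability Ben plays Fight, from Anna's indifference between Enter and Stay out: q + 6(1−q) = 8q + 2(1−q), giving q = 4/11.
Since Anna is indifferent in equilibrium, Anna's expected payoff equals the payoff from either row against (4/11, 7/11). Using Enter: (4/11) + 6(7/11) = 46/11.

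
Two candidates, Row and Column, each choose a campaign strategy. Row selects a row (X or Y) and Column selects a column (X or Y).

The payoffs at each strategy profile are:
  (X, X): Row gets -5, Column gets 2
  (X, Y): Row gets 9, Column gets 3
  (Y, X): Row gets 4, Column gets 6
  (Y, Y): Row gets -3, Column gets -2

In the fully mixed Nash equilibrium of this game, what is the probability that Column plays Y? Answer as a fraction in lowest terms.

3/7

Let y be the probability that Column plays X. In a completely mixed equilibrium, Row must be indifferent between X and Y.
Row's expected payoff from X is −5y + 9(1−y); from Y it is 4y − 3(1−y).
Setting these equal: −14y + 9 = 7y − 3, so y = 4/7.
Therefore Column plays Y with probability 1 − 4/7 = 3/7.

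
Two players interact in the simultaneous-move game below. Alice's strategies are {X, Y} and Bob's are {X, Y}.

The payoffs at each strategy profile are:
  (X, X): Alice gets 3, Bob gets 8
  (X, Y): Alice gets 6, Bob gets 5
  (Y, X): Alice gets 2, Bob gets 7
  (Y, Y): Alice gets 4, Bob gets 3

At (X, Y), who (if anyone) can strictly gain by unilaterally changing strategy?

Alice at (X, Y) earns 6; deviating to Y yields 4 — not better.
Bob earns 5; deviating to X yields 8 — a strict improvement.
Only Bob has a strictly profitable deviation.

Bob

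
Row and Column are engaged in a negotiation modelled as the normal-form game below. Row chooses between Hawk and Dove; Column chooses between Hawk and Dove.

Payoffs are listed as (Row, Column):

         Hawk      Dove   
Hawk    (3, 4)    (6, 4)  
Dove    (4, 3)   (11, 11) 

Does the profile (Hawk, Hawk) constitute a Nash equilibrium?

At (Hawk, Hawk), Row earns 3; switching to Dove would give 4, so Row would deviate.
Column earns 4; switching to Dove would give 4, so Column has no profitable deviation.
Since at least one player can profitably deviate, this is not a Nash equilibrium.

No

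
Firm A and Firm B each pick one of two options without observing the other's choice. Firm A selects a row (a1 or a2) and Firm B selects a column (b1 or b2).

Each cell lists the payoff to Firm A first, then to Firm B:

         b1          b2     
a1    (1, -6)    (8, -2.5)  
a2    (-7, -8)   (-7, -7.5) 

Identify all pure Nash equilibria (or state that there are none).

(a1, b1): Firm B prefers b2 (-2.5 > -6) — not an equilibrium.
(a1, b2): Firm A gets 8 ≥ -7 from a2, and Firm B gets -2.5 ≥ -6 from b1 — Nash equilibrium.
(a2, b1): Firm A prefers a1 (1 > -7); Firm B prefers b2 (-7.5 > -8) — not an equilibrium.
(a2, b2): Firm A prefers a1 (8 > -7) — not an equilibrium.

(a1, b2)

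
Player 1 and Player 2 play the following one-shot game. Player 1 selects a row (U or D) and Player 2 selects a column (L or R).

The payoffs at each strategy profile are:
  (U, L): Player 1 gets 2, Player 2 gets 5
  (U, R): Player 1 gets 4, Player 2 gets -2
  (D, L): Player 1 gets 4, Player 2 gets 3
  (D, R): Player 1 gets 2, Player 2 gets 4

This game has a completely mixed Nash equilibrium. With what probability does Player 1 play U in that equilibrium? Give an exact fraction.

Let p be the probability that Player 1 plays U. In a completely mixed equilibrium, Player 2 must be indifferent between L and R.
Player 2's expected payoff from L is 5p + 3(1−p); from R it is −2p + 4(1−p).
Setting these equal: 2p + 3 = −6p + 4, so p = 1/8.

1/8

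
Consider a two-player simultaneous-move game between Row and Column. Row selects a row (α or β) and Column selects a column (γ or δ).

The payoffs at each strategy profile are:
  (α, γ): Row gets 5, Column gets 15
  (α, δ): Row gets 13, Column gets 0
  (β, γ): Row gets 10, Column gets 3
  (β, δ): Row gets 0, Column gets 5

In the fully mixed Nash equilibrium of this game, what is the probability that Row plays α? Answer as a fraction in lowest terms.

Let x be the probability that Row plays α. In a completely mixed equilibrium, Column must be indifferent between γ and δ.
Column's expected payoff from γ is 15x + 3(1−x); from δ it is 5(1−x).
Setting these equal: 12x + 3 = −5x + 5, so x = 2/17.

2/17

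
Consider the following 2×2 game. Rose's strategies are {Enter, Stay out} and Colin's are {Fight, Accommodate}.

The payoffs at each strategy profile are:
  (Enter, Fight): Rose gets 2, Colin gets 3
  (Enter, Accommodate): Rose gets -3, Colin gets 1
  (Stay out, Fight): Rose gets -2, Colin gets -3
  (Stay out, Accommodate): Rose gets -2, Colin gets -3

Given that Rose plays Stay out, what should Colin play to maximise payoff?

Against Stay out, Colin earns -3 from Fight and -3 from Accommodate.
So either strategy is a best response.

either — both Fight and Accommodate are best responses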